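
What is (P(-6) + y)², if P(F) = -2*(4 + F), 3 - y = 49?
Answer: 1764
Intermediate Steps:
y = -46 (y = 3 - 1*49 = 3 - 49 = -46)
P(F) = -8 - 2*F
(P(-6) + y)² = ((-8 - 2*(-6)) - 46)² = ((-8 + 12) - 46)² = (4 - 46)² = (-42)² = 1764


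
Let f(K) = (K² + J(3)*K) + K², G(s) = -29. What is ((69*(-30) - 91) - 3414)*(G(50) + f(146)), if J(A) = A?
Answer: -239953575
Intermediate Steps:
f(K) = 2*K² + 3*K (f(K) = (K² + 3*K) + K² = 2*K² + 3*K)
((69*(-30) - 91) - 3414)*(G(50) + f(146)) = ((69*(-30) - 91) - 3414)*(-29 + 146*(3 + 2*146)) = ((-2070 - 91) - 3414)*(-29 + 146*(3 + 292)) = (-2161 - 3414)*(-29 + 146*295) = -5575*(-29 + 43070) = -5575*43041 = -239953575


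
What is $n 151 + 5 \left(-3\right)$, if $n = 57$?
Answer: $8592$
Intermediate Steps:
$n 151 + 5 \left(-3\right) = 57 \cdot 151 + 5 \left(-3\right) = 8607 - 15 = 8592$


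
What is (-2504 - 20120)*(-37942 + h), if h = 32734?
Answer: 117825792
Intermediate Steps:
(-2504 - 20120)*(-37942 + h) = (-2504 - 20120)*(-37942 + 32734) = -22624*(-5208) = 117825792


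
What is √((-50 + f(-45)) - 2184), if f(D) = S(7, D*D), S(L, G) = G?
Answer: I*√209 ≈ 14.457*I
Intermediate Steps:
f(D) = D² (f(D) = D*D = D²)
√((-50 + f(-45)) - 2184) = √((-50 + (-45)²) - 2184) = √((-50 + 2025) - 2184) = √(1975 - 2184) = √(-209) = I*√209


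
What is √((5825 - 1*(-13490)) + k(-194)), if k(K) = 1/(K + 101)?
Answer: √167055342/93 ≈ 138.98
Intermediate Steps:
k(K) = 1/(101 + K)
√((5825 - 1*(-13490)) + k(-194)) = √((5825 - 1*(-13490)) + 1/(101 - 194)) = √((5825 + 13490) + 1/(-93)) = √(19315 - 1/93) = √(1796294/93) = √167055342/93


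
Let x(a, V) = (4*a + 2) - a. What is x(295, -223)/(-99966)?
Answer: -887/99966 ≈ -0.0088730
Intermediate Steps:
x(a, V) = 2 + 3*a (x(a, V) = (2 + 4*a) - a = 2 + 3*a)
x(295, -223)/(-99966) = (2 + 3*295)/(-99966) = (2 + 885)*(-1/99966) = 887*(-1/99966) = -887/99966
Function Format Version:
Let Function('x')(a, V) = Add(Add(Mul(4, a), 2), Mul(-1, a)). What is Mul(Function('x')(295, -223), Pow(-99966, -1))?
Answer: Rational(-887, 99966) ≈ -0.0088730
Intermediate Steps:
Function('x')(a, V) = Add(2, Mul(3, a)) (Function('x')(a, V) = Add(Add(2, Mul(4, a)), Mul(-1, a)) = Add(2, Mul(3, a)))
Mul(Function('x')(295, -223), Pow(-99966, -1)) = Mul(Add(2, Mul(3, 295)), Pow(-99966, -1)) = Mul(Add(2, 885), Rational(-1, 99966)) = Mul(887, Rational(-1, 99966)) = Rational(-887, 99966)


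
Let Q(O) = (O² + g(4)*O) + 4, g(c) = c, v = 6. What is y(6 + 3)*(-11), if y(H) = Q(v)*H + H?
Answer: -6435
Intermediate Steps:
Q(O) = 4 + O² + 4*O (Q(O) = (O² + 4*O) + 4 = 4 + O² + 4*O)
y(H) = 65*H (y(H) = (4 + 6² + 4*6)*H + H = (4 + 36 + 24)*H + H = 64*H + H = 65*H)
y(6 + 3)*(-11) = (65*(6 + 3))*(-11) = (65*9)*(-11) = 585*(-11) = -6435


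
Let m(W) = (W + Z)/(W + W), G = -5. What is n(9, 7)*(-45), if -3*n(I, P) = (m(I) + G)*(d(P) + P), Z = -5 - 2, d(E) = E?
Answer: -3080/3 ≈ -1026.7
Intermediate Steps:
Z = -7
m(W) = (-7 + W)/(2*W) (m(W) = (W - 7)/(W + W) = (-7 + W)/((2*W)) = (-7 + W)*(1/(2*W)) = (-7 + W)/(2*W))
n(I, P) = -2*P*(-5 + (-7 + I)/(2*I))/3 (n(I, P) = -((-7 + I)/(2*I) - 5)*(P + P)/3 = -(-5 + (-7 + I)/(2*I))*2*P/3 = -2*P*(-5 + (-7 + I)/(2*I))/3)
n(9, 7)*(-45) = ((⅓)*7*(7 + 9*9)/9)*(-45) = ((⅓)*7*(⅑)*(7 + 81))*(-45) = ((⅓)*7*(⅑)*88)*(-45) = (616/27)*(-45) = -3080/3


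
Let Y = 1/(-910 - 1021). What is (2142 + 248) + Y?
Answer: 4615089/1931 ≈ 2390.0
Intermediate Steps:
Y = -1/1931 (Y = 1/(-1931) = -1/1931 ≈ -0.00051787)
(2142 + 248) + Y = (2142 + 248) - 1/1931 = 2390 - 1/1931 = 4615089/1931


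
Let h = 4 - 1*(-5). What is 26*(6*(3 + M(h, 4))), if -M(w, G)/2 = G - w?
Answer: 2028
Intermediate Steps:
h = 9 (h = 4 + 5 = 9)
M(w, G) = -2*G + 2*w (M(w, G) = -2*(G - w) = -2*G + 2*w)
26*(6*(3 + M(h, 4))) = 26*(6*(3 + (-2*4 + 2*9))) = 26*(6*(3 + (-8 + 18))) = 26*(6*(3 + 10)) = 26*(6*13) = 26*78 = 2028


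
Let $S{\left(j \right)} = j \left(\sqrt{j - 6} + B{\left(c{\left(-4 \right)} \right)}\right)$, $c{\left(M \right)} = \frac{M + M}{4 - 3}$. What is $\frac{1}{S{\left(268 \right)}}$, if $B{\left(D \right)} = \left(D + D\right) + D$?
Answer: $- \frac{3}{10519} - \frac{\sqrt{262}}{84152} \approx -0.00047755$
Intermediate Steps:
$c{\left(M \right)} = 2 M$ ($c{\left(M \right)} = \frac{2 M}{1} = 2 M 1 = 2 M$)
$B{\left(D \right)} = 3 D$ ($B{\left(D \right)} = 2 D + D = 3 D$)
$S{\left(j \right)} = j \left(-24 + \sqrt{-6 + j}\right)$ ($S{\left(j \right)} = j \left(\sqrt{j - 6} + 3 \cdot 2 \left(-4\right)\right) = j \left(\sqrt{-6 + j} + 3 \left(-8\right)\right) = j \left(\sqrt{-6 + j} - 24\right) = j \left(-24 + \sqrt{-6 + j}\right)$)
$\frac{1}{S{\left(268 \right)}} = \frac{1}{268 \left(-24 + \sqrt{-6 + 268}\right)} = \frac{1}{268 \left(-24 + \sqrt{262}\right)} = \frac{1}{-6432 + 268 \sqrt{262}}$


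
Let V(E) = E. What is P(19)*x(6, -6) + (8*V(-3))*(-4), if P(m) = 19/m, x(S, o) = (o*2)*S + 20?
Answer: 44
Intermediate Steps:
x(S, o) = 20 + 2*S*o (x(S, o) = (2*o)*S + 20 = 2*S*o + 20 = 20 + 2*S*o)
P(19)*x(6, -6) + (8*V(-3))*(-4) = (19/19)*(20 + 2*6*(-6)) + (8*(-3))*(-4) = (19*(1/19))*(20 - 72) - 24*(-4) = 1*(-52) + 96 = -52 + 96 = 44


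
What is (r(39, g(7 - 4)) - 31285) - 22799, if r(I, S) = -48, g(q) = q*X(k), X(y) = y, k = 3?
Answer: -54132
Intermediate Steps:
g(q) = 3*q (g(q) = q*3 = 3*q)
(r(39, g(7 - 4)) - 31285) - 22799 = (-48 - 31285) - 22799 = -31333 - 22799 = -54132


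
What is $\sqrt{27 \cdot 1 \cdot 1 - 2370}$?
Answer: $i \sqrt{2343} \approx 48.405 i$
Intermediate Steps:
$\sqrt{27 \cdot 1 \cdot 1 - 2370} = \sqrt{27 \cdot 1 - 2370} = \sqrt{27 - 2370} = \sqrt{-2343} = i \sqrt{2343}$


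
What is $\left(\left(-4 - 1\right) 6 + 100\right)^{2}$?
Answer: $4900$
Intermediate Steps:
$\left(\left(-4 - 1\right) 6 + 100\right)^{2} = \left(\left(-5\right) 6 + 100\right)^{2} = \left(-30 + 100\right)^{2} = 70^{2} = 4900$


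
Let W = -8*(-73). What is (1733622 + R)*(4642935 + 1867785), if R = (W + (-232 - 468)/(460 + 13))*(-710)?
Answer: 4065133964209920/473 ≈ 8.5944e+12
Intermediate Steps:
W = 584
R = -195627720/473 (R = (584 + (-232 - 468)/(460 + 13))*(-710) = (584 - 700/473)*(-710) = (275532/473)*(-710) = -195627720/473 ≈ -4.1359e+5)
(1733622 + R)*(4642935 + 1867785) = (1733622 - 195627720/473)*(4642935 + 1867785) = (624375486/473)*6510720 = 4065133964209920/473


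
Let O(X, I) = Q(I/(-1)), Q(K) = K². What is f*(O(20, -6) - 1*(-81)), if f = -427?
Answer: -49959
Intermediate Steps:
O(X, I) = I² (O(X, I) = (I/(-1))² = (I*(-1))² = (-I)² = I²)
f*(O(20, -6) - 1*(-81)) = -427*((-6)² - 1*(-81)) = -427*(36 + 81) = -427*117 = -49959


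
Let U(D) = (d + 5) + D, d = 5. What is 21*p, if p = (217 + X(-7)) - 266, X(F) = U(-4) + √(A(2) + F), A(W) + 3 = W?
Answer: -903 + 42*I*√2 ≈ -903.0 + 59.397*I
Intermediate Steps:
A(W) = -3 + W
U(D) = 10 + D (U(D) = (5 + 5) + D = 10 + D)
X(F) = 6 + √(-1 + F) (X(F) = (10 - 4) + √((-3 + 2) + F) = 6 + √(-1 + F))
p = -43 + 2*I*√2 (p = (217 + (6 + √(-1 - 7))) - 266 = (217 + (6 + √(-8))) - 266 = (217 + (6 + 2*I*√2)) - 266 = (223 + 2*I*√2) - 266 = -43 + 2*I*√2 ≈ -43.0 + 2.8284*I)
21*p = 21*(-43 + 2*I*√2) = -903 + 42*I*√2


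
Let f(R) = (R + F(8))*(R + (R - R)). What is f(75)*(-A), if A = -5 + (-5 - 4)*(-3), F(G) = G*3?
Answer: -163350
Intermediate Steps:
F(G) = 3*G
A = 22 (A = -5 - 9*(-3) = -5 + 27 = 22)
f(R) = R*(24 + R) (f(R) = (R + 3*8)*(R + (R - R)) = (R + 24)*(R + 0) = (24 + R)*R = R*(24 + R))
f(75)*(-A) = (75*(24 + 75))*(-1*22) = (75*99)*(-22) = 7425*(-22) = -163350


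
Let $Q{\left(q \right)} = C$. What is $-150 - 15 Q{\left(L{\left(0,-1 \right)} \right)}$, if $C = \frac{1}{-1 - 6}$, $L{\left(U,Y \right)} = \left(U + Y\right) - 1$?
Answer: $- \frac{1035}{7} \approx -147.86$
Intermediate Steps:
$L{\left(U,Y \right)} = -1 + U + Y$
$C = - \frac{1}{7}$ ($C = \frac{1}{-7} = - \frac{1}{7} \approx -0.14286$)
$Q{\left(q \right)} = - \frac{1}{7}$
$-150 - 15 Q{\left(L{\left(0,-1 \right)} \right)} = -150 - - \frac{15}{7} = -150 + \frac{15}{7} = - \frac{1035}{7}$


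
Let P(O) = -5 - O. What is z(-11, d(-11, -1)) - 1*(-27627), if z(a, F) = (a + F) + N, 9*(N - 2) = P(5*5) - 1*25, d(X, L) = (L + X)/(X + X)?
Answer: 2733631/99 ≈ 27612.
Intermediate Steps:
d(X, L) = (L + X)/(2*X) (d(X, L) = (L + X)/((2*X)) = (L + X)*(1/(2*X)) = (L + X)/(2*X))
N = -37/9 (N = 2 + ((-5 - 5*5) - 1*25)/9 = 2 + ((-5 - 1*25) - 25)/9 = 2 + ((-5 - 25) - 25)/9 = 2 + (-30 - 25)/9 = 2 + (1/9)*(-55) = 2 - 55/9 = -37/9 ≈ -4.1111)
z(a, F) = -37/9 + F + a (z(a, F) = (a + F) - 37/9 = (F + a) - 37/9 = -37/9 + F + a)
z(-11, d(-11, -1)) - 1*(-27627) = (-37/9 + (1/2)*(-1 - 11)/(-11) - 11) - 1*(-27627) = (-37/9 + (1/2)*(-1/11)*(-12) - 11) + 27627 = (-37/9 + 6/11 - 11) + 27627 = -1442/99 + 27627 = 2733631/99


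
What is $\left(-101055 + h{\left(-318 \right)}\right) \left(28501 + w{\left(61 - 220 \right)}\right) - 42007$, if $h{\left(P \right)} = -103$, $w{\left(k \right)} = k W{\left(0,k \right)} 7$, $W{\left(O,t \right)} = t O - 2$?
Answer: $-3108323873$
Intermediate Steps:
$W{\left(O,t \right)} = -2 + O t$ ($W{\left(O,t \right)} = O t - 2 = -2 + O t$)
$w{\left(k \right)} = - 14 k$ ($w{\left(k \right)} = k \left(-2 + 0 k\right) 7 = k \left(-2 + 0\right) 7 = k \left(-2\right) 7 = - 2 k 7 = - 14 k$)
$\left(-101055 + h{\left(-318 \right)}\right) \left(28501 + w{\left(61 - 220 \right)}\right) - 42007 = \left(-101055 - 103\right) \left(28501 - 14 \left(61 - 220\right)\right) - 42007 = - 101158 \left(28501 - 14 \left(61 - 220\right)\right) - 42007 = - 101158 \left(28501 - -2226\right) - 42007 = - 101158 \left(28501 + 2226\right) - 42007 = \left(-101158\right) 30727 - 42007 = -3108281866 - 42007 = -3108323873$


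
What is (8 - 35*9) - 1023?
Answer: -1330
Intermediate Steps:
(8 - 35*9) - 1023 = (8 - 315) - 1023 = -307 - 1023 = -1330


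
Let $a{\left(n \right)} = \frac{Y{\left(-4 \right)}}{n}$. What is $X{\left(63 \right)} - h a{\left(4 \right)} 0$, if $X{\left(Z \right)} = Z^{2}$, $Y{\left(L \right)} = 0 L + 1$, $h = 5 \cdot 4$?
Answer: $3969$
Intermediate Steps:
$h = 20$
$Y{\left(L \right)} = 1$ ($Y{\left(L \right)} = 0 + 1 = 1$)
$a{\left(n \right)} = \frac{1}{n}$ ($a{\left(n \right)} = 1 \frac{1}{n} = \frac{1}{n}$)
$X{\left(63 \right)} - h a{\left(4 \right)} 0 = 63^{2} - \frac{20}{4} \cdot 0 = 3969 - 20 \cdot \frac{1}{4} \cdot 0 = 3969 - 5 \cdot 0 = 3969 - 0 = 3969 + 0 = 3969$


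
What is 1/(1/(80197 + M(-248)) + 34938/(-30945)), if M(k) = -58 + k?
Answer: -824075665/930400271 ≈ -0.88572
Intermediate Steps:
1/(1/(80197 + M(-248)) + 34938/(-30945)) = 1/(1/(80197 + (-58 - 248)) + 34938/(-30945)) = 1/(1/(80197 - 306) + 34938*(-1/30945)) = 1/(1/79891 - 11646/10315) = 1/(-930400271/824075665) = -824075665/930400271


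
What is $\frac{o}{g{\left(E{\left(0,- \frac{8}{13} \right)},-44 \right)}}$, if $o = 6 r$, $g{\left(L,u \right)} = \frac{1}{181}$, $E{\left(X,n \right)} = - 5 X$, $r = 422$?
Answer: $458292$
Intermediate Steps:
$g{\left(L,u \right)} = \frac{1}{181}$
$o = 2532$ ($o = 6 \cdot 422 = 2532$)
$\frac{o}{g{\left(E{\left(0,- \frac{8}{13} \right)},-44 \right)}} = 2532 \frac{1}{\frac{1}{181}} = 2532 \cdot 181 = 458292$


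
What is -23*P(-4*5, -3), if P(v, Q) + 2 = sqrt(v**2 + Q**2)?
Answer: 46 - 23*sqrt(409) ≈ -419.15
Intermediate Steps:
P(v, Q) = -2 + sqrt(Q**2 + v**2) (P(v, Q) = -2 + sqrt(v**2 + Q**2) = -2 + sqrt(Q**2 + v**2))
-23*P(-4*5, -3) = -23*(-2 + sqrt((-3)**2 + (-4*5)**2)) = -23*(-2 + sqrt(9 + (-20)**2)) = -23*(-2 + sqrt(9 + 400)) = -23*(-2 + sqrt(409)) = 46 - 23*sqrt(409)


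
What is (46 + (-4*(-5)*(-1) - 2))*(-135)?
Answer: -3240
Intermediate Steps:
(46 + (-4*(-5)*(-1) - 2))*(-135) = (46 + (20*(-1) - 2))*(-135) = (46 + (-20 - 2))*(-135) = (46 - 22)*(-135) = 24*(-135) = -3240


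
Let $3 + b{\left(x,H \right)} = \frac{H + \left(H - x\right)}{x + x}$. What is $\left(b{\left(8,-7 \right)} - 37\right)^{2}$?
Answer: $\frac{109561}{64} \approx 1711.9$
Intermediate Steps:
$b{\left(x,H \right)} = -3 + \frac{- x + 2 H}{2 x}$ ($b{\left(x,H \right)} = -3 + \frac{H + \left(H - x\right)}{x + x} = -3 + \frac{- x + 2 H}{2 x}$)
$\left(b{\left(8,-7 \right)} - 37\right)^{2} = \left(\left(- \frac{7}{2} - \frac{7}{8}\right) - 37\right)^{2} = \left(- \frac{35}{8} - 37\right)^{2} = \left(- \frac{331}{8}\right)^{2} = \frac{109561}{64}$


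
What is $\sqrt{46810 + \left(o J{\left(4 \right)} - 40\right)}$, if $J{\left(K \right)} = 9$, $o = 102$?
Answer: $2 \sqrt{11922} \approx 218.38$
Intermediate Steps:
$\sqrt{46810 + \left(o J{\left(4 \right)} - 40\right)} = \sqrt{46810 + \left(102 \cdot 9 - 40\right)} = \sqrt{46810 + \left(918 - 40\right)} = \sqrt{46810 + 878} = \sqrt{47688} = 2 \sqrt{11922}$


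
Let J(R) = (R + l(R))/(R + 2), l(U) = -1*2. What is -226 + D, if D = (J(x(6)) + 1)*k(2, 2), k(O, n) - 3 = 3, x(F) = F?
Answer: -217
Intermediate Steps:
l(U) = -2
k(O, n) = 6 (k(O, n) = 3 + 3 = 6)
J(R) = (-2 + R)/(2 + R) (J(R) = (R - 2)/(R + 2) = (-2 + R)/(2 + R))
D = 9 (D = ((-2 + 6)/(2 + 6) + 1)*6 = (4/8 + 1)*6 = ((⅛)*4 + 1)*6 = (½ + 1)*6 = (3/2)*6 = 9)
-226 + D = -226 + 9 = -217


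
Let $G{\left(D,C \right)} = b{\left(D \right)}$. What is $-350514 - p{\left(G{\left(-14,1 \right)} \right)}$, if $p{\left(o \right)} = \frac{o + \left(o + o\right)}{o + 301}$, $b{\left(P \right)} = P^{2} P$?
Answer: $- \frac{122330562}{349} \approx -3.5052 \cdot 10^{5}$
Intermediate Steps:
$b{\left(P \right)} = P^{3}$
$G{\left(D,C \right)} = D^{3}$
$p{\left(o \right)} = \frac{3 o}{301 + o}$ ($p{\left(o \right)} = \frac{o + 2 o}{301 + o} = \frac{3 o}{301 + o}$)
$-350514 - p{\left(G{\left(-14,1 \right)} \right)} = -350514 - \frac{3 \left(-14\right)^{3}}{301 + \left(-14\right)^{3}} = -350514 - 3 \left(-2744\right) \frac{1}{301 - 2744} = -350514 - 3 \left(-2744\right) \frac{1}{-2443} = -350514 - 3 \left(-2744\right) \left(- \frac{1}{2443}\right) = -350514 - \frac{1176}{349} = - \frac{122330562}{349}$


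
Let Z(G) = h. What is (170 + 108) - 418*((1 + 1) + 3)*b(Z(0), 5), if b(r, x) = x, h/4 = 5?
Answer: -10172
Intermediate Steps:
h = 20 (h = 4*5 = 20)
Z(G) = 20
(170 + 108) - 418*((1 + 1) + 3)*b(Z(0), 5) = (170 + 108) - 418*((1 + 1) + 3)*5 = 278 - 418*(2 + 3)*5 = 278 - 2090*5 = 278 - 418*25 = 278 - 10450 = -10172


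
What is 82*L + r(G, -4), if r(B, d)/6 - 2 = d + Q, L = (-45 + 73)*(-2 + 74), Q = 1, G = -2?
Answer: 165306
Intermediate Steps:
L = 2016 (L = 28*72 = 2016)
r(B, d) = 18 + 6*d (r(B, d) = 12 + 6*(d + 1) = 12 + 6*(1 + d) = 12 + (6 + 6*d) = 18 + 6*d)
82*L + r(G, -4) = 82*2016 + (18 + 6*(-4)) = 165312 + (18 - 24) = 165312 - 6 = 165306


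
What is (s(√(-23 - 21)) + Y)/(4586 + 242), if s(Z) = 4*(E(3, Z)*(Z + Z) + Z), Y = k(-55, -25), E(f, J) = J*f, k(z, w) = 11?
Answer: -1045/4828 + 2*I*√11/1207 ≈ -0.21645 + 0.0054957*I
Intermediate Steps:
Y = 11
s(Z) = 4*Z + 24*Z² (s(Z) = 4*((Z*3)*(Z + Z) + Z) = 4*((3*Z)*(2*Z) + Z) = 4*(6*Z² + Z) = 4*(Z + 6*Z²) = 4*Z + 24*Z²)
(s(√(-23 - 21)) + Y)/(4586 + 242) = (4*√(-23 - 21)*(1 + 6*√(-23 - 21)) + 11)/(4586 + 242) = (4*√(-44)*(1 + 6*√(-44)) + 11)/4828 = (4*(2*I*√11)*(1 + 6*(2*I*√11)) + 11)*(1/4828) = (4*(2*I*√11)*(1 + 12*I*√11) + 11)*(1/4828) = (8*I*√11*(1 + 12*I*√11) + 11)*(1/4828) = (11 + 8*I*√11*(1 + 12*I*√11))*(1/4828) = 11/4828 + 2*I*√11*(1 + 12*I*√11)/1207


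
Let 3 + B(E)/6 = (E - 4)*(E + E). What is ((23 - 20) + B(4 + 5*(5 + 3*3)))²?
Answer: 3862001025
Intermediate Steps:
B(E) = -18 + 12*E*(-4 + E) (B(E) = -18 + 6*((E - 4)*(E + E)) = -18 + 6*((-4 + E)*(2*E)) = -18 + 6*(2*E*(-4 + E)) = -18 + 12*E*(-4 + E))
((23 - 20) + B(4 + 5*(5 + 3*3)))² = ((23 - 20) + (-18 - 48*(4 + 5*(5 + 3*3)) + 12*(4 + 5*(5 + 3*3))²))² = (3 + (-18 - 48*(4 + 5*(5 + 9)) + 12*(4 + 5*(5 + 9))²))² = (3 + (-18 - 48*(4 + 5*14) + 12*(4 + 5*14)²))² = (3 + (-18 - 48*(4 + 70) + 12*(4 + 70)²))² = (3 + (-18 - 48*74 + 12*74²))² = (3 + (-18 - 3552 + 12*5476))² = (3 + (-18 - 3552 + 65712))² = (3 + 62142)² = 62145² = 3862001025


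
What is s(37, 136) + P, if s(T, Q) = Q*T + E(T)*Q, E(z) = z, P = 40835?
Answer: 50899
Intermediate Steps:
s(T, Q) = 2*Q*T (s(T, Q) = Q*T + T*Q = Q*T + Q*T = 2*Q*T)
s(37, 136) + P = 2*136*37 + 40835 = 10064 + 40835 = 50899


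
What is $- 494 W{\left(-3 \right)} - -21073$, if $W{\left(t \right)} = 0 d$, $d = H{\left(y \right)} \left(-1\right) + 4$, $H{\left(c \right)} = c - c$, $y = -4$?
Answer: $21073$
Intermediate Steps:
$H{\left(c \right)} = 0$
$d = 4$ ($d = 0 \left(-1\right) + 4 = 0 + 4 = 4$)
$W{\left(t \right)} = 0$ ($W{\left(t \right)} = 0 \cdot 4 = 0$)
$- 494 W{\left(-3 \right)} - -21073 = \left(-494\right) 0 - -21073 = 0 + 21073 = 21073$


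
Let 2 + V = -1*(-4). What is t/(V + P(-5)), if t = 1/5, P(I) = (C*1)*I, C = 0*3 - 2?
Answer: 1/60 ≈ 0.016667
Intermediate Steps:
C = -2 (C = 0 - 2 = -2)
V = 2 (V = -2 - 1*(-4) = -2 + 4 = 2)
P(I) = -2*I (P(I) = (-2*1)*I = -2*I)
t = ⅕ ≈ 0.20000
t/(V + P(-5)) = (⅕)/(2 - 2*(-5)) = (⅕)/(2 + 10) = (⅕)/12 = (1/12)*(⅕) = 1/60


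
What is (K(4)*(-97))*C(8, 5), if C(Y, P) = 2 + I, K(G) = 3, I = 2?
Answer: -1164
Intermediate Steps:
C(Y, P) = 4 (C(Y, P) = 2 + 2 = 4)
(K(4)*(-97))*C(8, 5) = (3*(-97))*4 = -291*4 = -1164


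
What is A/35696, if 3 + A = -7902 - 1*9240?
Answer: -17145/35696 ≈ -0.48031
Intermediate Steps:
A = -17145 (A = -3 + (-7902 - 1*9240) = -3 + (-7902 - 9240) = -3 - 17142 = -17145)
A/35696 = -17145/35696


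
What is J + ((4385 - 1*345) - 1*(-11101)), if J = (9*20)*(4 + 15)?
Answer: 18561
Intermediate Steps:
J = 3420 (J = 180*19 = 3420)
J + ((4385 - 1*345) - 1*(-11101)) = 3420 + ((4385 - 1*345) - 1*(-11101)) = 3420 + ((4385 - 345) + 11101) = 3420 + (4040 + 11101) = 3420 + 15141 = 18561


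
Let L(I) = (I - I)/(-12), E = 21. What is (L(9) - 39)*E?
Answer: -819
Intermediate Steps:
L(I) = 0 (L(I) = 0*(-1/12) = 0)
(L(9) - 39)*E = (0 - 39)*21 = -39*21 = -819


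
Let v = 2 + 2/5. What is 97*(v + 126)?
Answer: 62274/5 ≈ 12455.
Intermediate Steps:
v = 12/5 (v = 2 + 2*(⅕) = 2 + ⅖ = 12/5 ≈ 2.4000)
97*(v + 126) = 97*(12/5 + 126) = 97*(642/5) = 62274/5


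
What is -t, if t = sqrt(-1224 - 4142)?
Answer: -I*sqrt(5366) ≈ -73.253*I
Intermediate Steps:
t = I*sqrt(5366) (t = sqrt(-5366) = I*sqrt(5366) ≈ 73.253*I)
-t = -I*sqrt(5366)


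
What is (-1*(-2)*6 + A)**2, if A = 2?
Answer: 196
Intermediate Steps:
(-1*(-2)*6 + A)**2 = (-1*(-2)*6 + 2)**2 = (2*6 + 2)**2 = (12 + 2)**2 = 14**2 = 196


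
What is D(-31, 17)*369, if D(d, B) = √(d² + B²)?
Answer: 9225*√2 ≈ 13046.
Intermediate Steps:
D(d, B) = √(B² + d²)
D(-31, 17)*369 = √(17² + (-31)²)*369 = √(289 + 961)*369 = √1250*369 = (25*√2)*369 = 9225*√2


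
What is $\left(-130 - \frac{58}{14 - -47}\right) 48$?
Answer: $- \frac{383424}{61} \approx -6285.6$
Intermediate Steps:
$\left(-130 - \frac{58}{14 - -47}\right) 48 = \left(-130 - \frac{58}{14 + 47}\right) 48 = \left(-130 - \frac{58}{61}\right) 48 = \left(- \frac{7988}{61}\right) 48 = - \frac{383424}{61}$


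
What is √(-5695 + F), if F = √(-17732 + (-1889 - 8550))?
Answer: √(-5695 + I*√28171) ≈ 1.112 + 75.473*I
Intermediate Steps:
F = I*√28171 (F = √(-17732 - 10439) = √(-28171) = I*√28171 ≈ 167.84*I)
√(-5695 + F) = √(-5695 + I*√28171)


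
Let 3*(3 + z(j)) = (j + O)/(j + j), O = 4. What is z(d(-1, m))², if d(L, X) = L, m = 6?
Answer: 49/4 ≈ 12.250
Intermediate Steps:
z(j) = -3 + (4 + j)/(6*j) (z(j) = -3 + ((j + 4)/(j + j))/3 = -3 + ((4 + j)/((2*j)))/3 = -3 + ((4 + j)*(1/(2*j)))/3 = -3 + ((4 + j)/(2*j))/3 = -3 + (4 + j)/(6*j))
z(d(-1, m))² = ((⅙)*(4 - 17*(-1))/(-1))² = ((⅙)*(-1)*(4 + 17))² = ((⅙)*(-1)*21)² = (-7/2)² = 49/4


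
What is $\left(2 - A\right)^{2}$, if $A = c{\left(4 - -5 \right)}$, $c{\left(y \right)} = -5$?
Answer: $49$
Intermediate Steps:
$A = -5$
$\left(2 - A\right)^{2} = \left(2 - -5\right)^{2} = \left(2 + 5\right)^{2} = 7^{2} = 49$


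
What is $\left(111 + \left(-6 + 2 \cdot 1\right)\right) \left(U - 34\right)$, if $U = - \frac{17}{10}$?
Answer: $- \frac{38199}{10} \approx -3819.9$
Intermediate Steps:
$U = - \frac{17}{10}$ ($U = \left(-17\right) \frac{1}{10} = - \frac{17}{10} \approx -1.7$)
$\left(111 + \left(-6 + 2 \cdot 1\right)\right) \left(U - 34\right) = \left(111 + \left(-6 + 2 \cdot 1\right)\right) \left(- \frac{17}{10} - 34\right) = \left(111 + \left(-6 + 2\right)\right) \left(- \frac{17}{10} - 34\right) = \left(111 - 4\right) \left(- \frac{357}{10}\right) = 107 \left(- \frac{357}{10}\right) = - \frac{38199}{10}$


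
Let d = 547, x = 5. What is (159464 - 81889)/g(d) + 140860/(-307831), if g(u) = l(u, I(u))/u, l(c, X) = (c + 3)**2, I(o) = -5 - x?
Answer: 520789771371/3724755100 ≈ 139.82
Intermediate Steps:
I(o) = -10 (I(o) = -5 - 1*5 = -5 - 5 = -10)
l(c, X) = (3 + c)**2
g(u) = (3 + u)**2/u
(159464 - 81889)/g(d) + 140860/(-307831) = (159464 - 81889)/(((3 + 547)**2/547)) + 140860/(-307831) = 77575/(((1/547)*550**2)) + 140860*(-1/307831) = 77575/(((1/547)*302500)) - 140860/307831 = 77575/(302500/547) - 140860/307831 = 77575*(547/302500) - 140860/307831 = 1697341/12100 - 140860/307831 = 520789771371/3724755100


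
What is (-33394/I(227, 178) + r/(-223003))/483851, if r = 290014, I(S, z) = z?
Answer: -3749292337/9603119985217 ≈ -0.00039042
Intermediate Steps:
(-33394/I(227, 178) + r/(-223003))/483851 = (-33394/178 + 290014/(-223003))/483851 = (-33394*1/178 + 290014*(-1/223003))*(1/483851) = (-16697/89 - 290014/223003)*(1/483851) = -3749292337/19847267*1/483851 = -3749292337/9603119985217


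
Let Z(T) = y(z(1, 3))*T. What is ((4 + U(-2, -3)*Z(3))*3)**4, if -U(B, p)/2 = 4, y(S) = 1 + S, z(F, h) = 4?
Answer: 14666178816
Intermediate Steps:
U(B, p) = -8 (U(B, p) = -2*4 = -8)
Z(T) = 5*T (Z(T) = (1 + 4)*T = 5*T)
((4 + U(-2, -3)*Z(3))*3)**4 = ((4 - 40*3)*3)**4 = ((4 - 8*15)*3)**4 = ((4 - 120)*3)**4 = (-116*3)**4 = (-348)**4 = 14666178816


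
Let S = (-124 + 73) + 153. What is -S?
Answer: -102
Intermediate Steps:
S = 102 (S = -51 + 153 = 102)
-S = -1*102 = -102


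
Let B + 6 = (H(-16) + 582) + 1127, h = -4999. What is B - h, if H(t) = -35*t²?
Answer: -2258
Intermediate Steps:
B = -7257 (B = -6 + ((-35*(-16)² + 582) + 1127) = -6 + ((-35*256 + 582) + 1127) = -6 + ((-8960 + 582) + 1127) = -6 + (-8378 + 1127) = -6 - 7251 = -7257)
B - h = -7257 - 1*(-4999) = -7257 + 4999 = -2258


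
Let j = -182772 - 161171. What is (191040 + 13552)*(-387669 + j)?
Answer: -149681962304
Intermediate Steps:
j = -343943
(191040 + 13552)*(-387669 + j) = (191040 + 13552)*(-387669 - 343943) = 204592*(-731612) = -149681962304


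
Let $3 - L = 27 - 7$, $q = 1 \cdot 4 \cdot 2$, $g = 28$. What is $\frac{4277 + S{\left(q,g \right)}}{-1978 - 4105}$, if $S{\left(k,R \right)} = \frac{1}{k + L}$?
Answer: $- \frac{38492}{54747} \approx -0.70309$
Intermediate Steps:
$q = 8$ ($q = 4 \cdot 2 = 8$)
$L = -17$ ($L = 3 - \left(27 - 7\right) = 3 - 20 = -17$)
$S{\left(k,R \right)} = \frac{1}{-17 + k}$ ($S{\left(k,R \right)} = \frac{1}{k - 17} = \frac{1}{-17 + k}$)
$\frac{4277 + S{\left(q,g \right)}}{-1978 - 4105} = \frac{4277 + \frac{1}{-17 + 8}}{-1978 - 4105} = \frac{4277 + \frac{1}{-9}}{-6083} = \left(4277 - \frac{1}{9}\right) \left(- \frac{1}{6083}\right) = \frac{38492}{9} \left(- \frac{1}{6083}\right) = - \frac{38492}{54747}$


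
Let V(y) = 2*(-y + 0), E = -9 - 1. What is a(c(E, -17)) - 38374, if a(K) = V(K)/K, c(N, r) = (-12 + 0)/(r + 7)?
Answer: -38376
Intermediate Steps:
E = -10
V(y) = -2*y (V(y) = 2*(-y) = -2*y)
c(N, r) = -12/(7 + r)
a(K) = -2 (a(K) = (-2*K)/K = -2)
a(c(E, -17)) - 38374 = -2 - 38374 = -38376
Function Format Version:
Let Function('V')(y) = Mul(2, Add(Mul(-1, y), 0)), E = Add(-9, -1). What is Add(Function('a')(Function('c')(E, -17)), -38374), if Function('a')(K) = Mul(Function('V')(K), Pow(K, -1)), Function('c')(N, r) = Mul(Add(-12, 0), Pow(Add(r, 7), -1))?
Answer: -38376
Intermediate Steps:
E = -10
Function('V')(y) = Mul(-2, y) (Function('V')(y) = Mul(2, Mul(-1, y)) = Mul(-2, y))
Function('c')(N, r) = Mul(-12, Pow(Add(7, r), -1))
Function('a')(K) = -2 (Function('a')(K) = Mul(Mul(-2, K), Pow(K, -1)) = -2)
Add(Function('a')(Function('c')(E, -17)), -38374) = Add(-2, -38374) = -38376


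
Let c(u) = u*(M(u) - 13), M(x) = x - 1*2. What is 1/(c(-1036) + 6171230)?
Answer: 1/7260066 ≈ 1.3774e-7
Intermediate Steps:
M(x) = -2 + x (M(x) = x - 2 = -2 + x)
c(u) = u*(-15 + u) (c(u) = u*((-2 + u) - 13) = u*(-15 + u))
1/(c(-1036) + 6171230) = 1/(-1036*(-15 - 1036) + 6171230) = 1/(-1036*(-1051) + 6171230) = 1/(1088836 + 6171230) = 1/7260066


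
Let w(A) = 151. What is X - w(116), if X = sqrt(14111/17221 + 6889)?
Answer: -151 + 14*sqrt(10424818455)/17221 ≈ -67.995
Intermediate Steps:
X = 14*sqrt(10424818455)/17221 (X = sqrt(14111*(1/17221) + 6889) = sqrt(14111/17221 + 6889) = sqrt(118649580/17221) = 14*sqrt(10424818455)/17221 ≈ 83.005)
X - w(116) = 14*sqrt(10424818455)/17221 - 1*151 = 14*sqrt(10424818455)/17221 - 151 = -151 + 14*sqrt(10424818455)/17221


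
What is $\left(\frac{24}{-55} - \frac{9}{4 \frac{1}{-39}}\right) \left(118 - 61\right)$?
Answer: $\frac{1094913}{220} \approx 4976.9$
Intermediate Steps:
$\left(\frac{24}{-55} - \frac{9}{4 \frac{1}{-39}}\right) \left(118 - 61\right) = \left(24 \left(- \frac{1}{55}\right) - \frac{9}{4 \left(- \frac{1}{39}\right)}\right) 57 = \left(- \frac{24}{55} - \frac{9}{- \frac{4}{39}}\right) 57 = \left(- \frac{24}{55} - - \frac{351}{4}\right) 57 = \left(- \frac{24}{55} + \frac{351}{4}\right) 57 = \frac{19209}{220} \cdot 57 = \frac{1094913}{220}$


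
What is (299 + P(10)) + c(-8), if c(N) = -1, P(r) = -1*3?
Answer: 295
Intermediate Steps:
P(r) = -3
(299 + P(10)) + c(-8) = (299 - 3) - 1 = 296 - 1 = 295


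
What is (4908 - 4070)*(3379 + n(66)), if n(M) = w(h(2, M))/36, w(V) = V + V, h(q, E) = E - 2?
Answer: 25511234/9 ≈ 2.8346e+6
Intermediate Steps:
h(q, E) = -2 + E
w(V) = 2*V
n(M) = -⅑ + M/18 (n(M) = (2*(-2 + M))/36 = (-4 + 2*M)*(1/36) = -⅑ + M/18)
(4908 - 4070)*(3379 + n(66)) = (4908 - 4070)*(3379 + (-⅑ + (1/18)*66)) = 838*(3379 + (-⅑ + 11/3)) = 838*(3379 + 32/9) = 838*(30443/9) = 25511234/9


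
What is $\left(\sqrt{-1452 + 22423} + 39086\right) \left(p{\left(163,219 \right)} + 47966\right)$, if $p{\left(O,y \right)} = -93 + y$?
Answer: $1879723912 + 48092 \sqrt{20971} \approx 1.8867 \cdot 10^{9}$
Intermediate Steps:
$\left(\sqrt{-1452 + 22423} + 39086\right) \left(p{\left(163,219 \right)} + 47966\right) = \left(\sqrt{-1452 + 22423} + 39086\right) \left(\left(-93 + 219\right) + 47966\right) = \left(\sqrt{20971} + 39086\right) \left(126 + 47966\right) = \left(39086 + \sqrt{20971}\right) 48092 = 1879723912 + 48092 \sqrt{20971}$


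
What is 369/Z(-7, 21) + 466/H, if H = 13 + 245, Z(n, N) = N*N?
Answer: 16706/6321 ≈ 2.6429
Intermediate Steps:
Z(n, N) = N²
H = 258
369/Z(-7, 21) + 466/H = 369/(21²) + 466/258 = 369/441 + 466*(1/258) = 369*(1/441) + 233/129 = 41/49 + 233/129 = 16706/6321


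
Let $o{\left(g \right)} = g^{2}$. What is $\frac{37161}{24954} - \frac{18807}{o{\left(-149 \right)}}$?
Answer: $\frac{118567161}{184667918} \approx 0.64206$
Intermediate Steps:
$\frac{37161}{24954} - \frac{18807}{o{\left(-149 \right)}} = \frac{37161}{24954} - \frac{18807}{\left(-149\right)^{2}} = 37161 \cdot \frac{1}{24954} - \frac{18807}{22201} = \frac{12387}{8318} - \frac{18807}{22201} = \frac{118567161}{184667918}$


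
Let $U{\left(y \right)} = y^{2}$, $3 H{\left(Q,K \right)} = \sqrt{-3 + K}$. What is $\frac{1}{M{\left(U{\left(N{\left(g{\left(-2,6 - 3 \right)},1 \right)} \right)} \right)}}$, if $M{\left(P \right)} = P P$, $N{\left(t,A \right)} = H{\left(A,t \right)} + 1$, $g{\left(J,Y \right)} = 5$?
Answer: $\frac{81}{\left(3 + \sqrt{2}\right)^{4}} \approx 0.21334$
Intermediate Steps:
$H{\left(Q,K \right)} = \frac{\sqrt{-3 + K}}{3}$
$N{\left(t,A \right)} = 1 + \frac{\sqrt{-3 + t}}{3}$ ($N{\left(t,A \right)} = \frac{\sqrt{-3 + t}}{3} + 1 = 1 + \frac{\sqrt{-3 + t}}{3}$)
$M{\left(P \right)} = P^{2}$
$\frac{1}{M{\left(U{\left(N{\left(g{\left(-2,6 - 3 \right)},1 \right)} \right)} \right)}} = \frac{1}{\left(\left(1 + \frac{\sqrt{-3 + 5}}{3}\right)^{2}\right)^{2}} = \frac{1}{\left(\left(1 + \frac{\sqrt{2}}{3}\right)^{2}\right)^{2}} = \frac{1}{\left(1 + \frac{\sqrt{2}}{3}\right)^{4}}$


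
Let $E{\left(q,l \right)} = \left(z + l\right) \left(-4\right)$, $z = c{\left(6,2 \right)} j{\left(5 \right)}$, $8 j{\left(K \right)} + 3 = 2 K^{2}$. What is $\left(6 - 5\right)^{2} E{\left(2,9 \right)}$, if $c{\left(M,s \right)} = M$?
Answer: $-177$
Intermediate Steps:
$j{\left(K \right)} = - \frac{3}{8} + \frac{K^{2}}{4}$ ($j{\left(K \right)} = - \frac{3}{8} + \frac{2 K^{2}}{8} = - \frac{3}{8} + \frac{K^{2}}{4}$)
$z = \frac{141}{4}$ ($z = 6 \left(- \frac{3}{8} + \frac{5^{2}}{4}\right) = 6 \left(- \frac{3}{8} + \frac{1}{4} \cdot 25\right) = 6 \left(- \frac{3}{8} + \frac{25}{4}\right) = 6 \cdot \frac{47}{8} = \frac{141}{4} \approx 35.25$)
$E{\left(q,l \right)} = -141 - 4 l$ ($E{\left(q,l \right)} = \left(\frac{141}{4} + l\right) \left(-4\right) = -141 - 4 l$)
$\left(6 - 5\right)^{2} E{\left(2,9 \right)} = \left(6 - 5\right)^{2} \left(-141 - 36\right) = 1^{2} \left(-141 - 36\right) = 1 \left(-177\right) = -177$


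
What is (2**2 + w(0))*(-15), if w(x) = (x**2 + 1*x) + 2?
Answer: -90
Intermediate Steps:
w(x) = 2 + x + x**2 (w(x) = (x**2 + x) + 2 = (x + x**2) + 2 = 2 + x + x**2)
(2**2 + w(0))*(-15) = (2**2 + (2 + 0 + 0**2))*(-15) = (4 + (2 + 0 + 0))*(-15) = (4 + 2)*(-15) = 6*(-15) = -90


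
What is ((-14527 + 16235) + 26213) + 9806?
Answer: 37727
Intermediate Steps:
((-14527 + 16235) + 26213) + 9806 = (1708 + 26213) + 9806 = 27921 + 9806 = 37727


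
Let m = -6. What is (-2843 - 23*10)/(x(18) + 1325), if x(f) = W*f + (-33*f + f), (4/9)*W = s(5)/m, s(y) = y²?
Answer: -12292/2321 ≈ -5.2960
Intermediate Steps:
W = -75/8 (W = 9*(5²/(-6))/4 = 9*(25*(-⅙))/4 = (9/4)*(-25/6) = -75/8 ≈ -9.3750)
x(f) = -331*f/8 (x(f) = -75*f/8 + (-33*f + f) = -75*f/8 - 32*f = -331*f/8)
(-2843 - 23*10)/(x(18) + 1325) = (-2843 - 23*10)/(-331/8*18 + 1325) = (-2843 - 230)/(-2979/4 + 1325) = -3073/2321/4 = -3073*4/2321 = -12292/2321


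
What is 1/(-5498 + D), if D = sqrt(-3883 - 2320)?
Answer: -5498/30234207 - I*sqrt(6203)/30234207 ≈ -0.00018185 - 2.605e-6*I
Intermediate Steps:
D = I*sqrt(6203) (D = sqrt(-6203) = I*sqrt(6203) ≈ 78.759*I)
1/(-5498 + D) = 1/(-5498 + I*sqrt(6203))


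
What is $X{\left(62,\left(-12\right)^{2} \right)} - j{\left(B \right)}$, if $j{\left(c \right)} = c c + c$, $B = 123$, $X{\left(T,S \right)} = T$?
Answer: $-15190$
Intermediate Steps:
$j{\left(c \right)} = c + c^{2}$ ($j{\left(c \right)} = c^{2} + c = c + c^{2}$)
$X{\left(62,\left(-12\right)^{2} \right)} - j{\left(B \right)} = 62 - 123 \left(1 + 123\right) = 62 - 123 \cdot 124 = 62 - 15252 = -15190$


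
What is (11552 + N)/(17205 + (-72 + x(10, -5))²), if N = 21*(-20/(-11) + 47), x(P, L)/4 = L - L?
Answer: 138349/246279 ≈ 0.56176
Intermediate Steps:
x(P, L) = 0 (x(P, L) = 4*(L - L) = 4*0 = 0)
N = 11277/11 (N = 21*(-20*(-1/11) + 47) = 21*(20/11 + 47) = 21*(537/11) = 11277/11 ≈ 1025.2)
(11552 + N)/(17205 + (-72 + x(10, -5))²) = (11552 + 11277/11)/(17205 + (-72 + 0)²) = 138349/(11*(17205 + (-72)²)) = 138349/(11*(17205 + 5184)) = (138349/11)/22389 = (138349/11)*(1/22389) = 138349/246279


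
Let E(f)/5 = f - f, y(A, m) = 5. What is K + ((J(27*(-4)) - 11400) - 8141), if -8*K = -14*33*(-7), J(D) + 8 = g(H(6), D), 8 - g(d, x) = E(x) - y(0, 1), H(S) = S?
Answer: -79761/4 ≈ -19940.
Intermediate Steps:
E(f) = 0 (E(f) = 5*(f - f) = 5*0 = 0)
g(d, x) = 13 (g(d, x) = 8 - (0 - 1*5) = 8 - (0 - 5) = 8 - 1*(-5) = 8 + 5 = 13)
J(D) = 5 (J(D) = -8 + 13 = 5)
K = -1617/4 (K = -(-14*33)*(-7)/8 = -(-231)*(-7)/4 = -⅛*3234 = -1617/4 ≈ -404.25)
K + ((J(27*(-4)) - 11400) - 8141) = -1617/4 + ((5 - 11400) - 8141) = -1617/4 + (-11395 - 8141) = -1617/4 - 19536 = -79761/4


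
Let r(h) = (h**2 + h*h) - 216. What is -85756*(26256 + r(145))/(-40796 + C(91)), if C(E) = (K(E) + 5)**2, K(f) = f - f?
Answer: 5839126040/40771 ≈ 1.4322e+5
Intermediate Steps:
K(f) = 0
C(E) = 25 (C(E) = (0 + 5)**2 = 5**2 = 25)
r(h) = -216 + 2*h**2 (r(h) = (h**2 + h**2) - 216 = 2*h**2 - 216 = -216 + 2*h**2)
-85756*(26256 + r(145))/(-40796 + C(91)) = -85756*(26256 + (-216 + 2*145**2))/(-40796 + 25) = -85756/((-40771/(26256 + (-216 + 2*21025)))) = -85756/((-40771/(26256 + (-216 + 42050)))) = -85756/((-40771/(26256 + 41834))) = -85756/((-40771/68090)) = -85756/((-40771*1/68090)) = -85756/(-40771/68090) = -85756*(-68090/40771) = 5839126040/40771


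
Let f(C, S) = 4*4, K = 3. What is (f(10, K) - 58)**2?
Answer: 1764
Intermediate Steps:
f(C, S) = 16
(f(10, K) - 58)**2 = (16 - 58)**2 = (-42)**2 = 1764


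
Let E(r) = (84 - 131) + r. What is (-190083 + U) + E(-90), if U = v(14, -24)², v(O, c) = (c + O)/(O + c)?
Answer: -190219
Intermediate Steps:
v(O, c) = 1 (v(O, c) = (O + c)/(O + c) = 1)
E(r) = -47 + r
U = 1 (U = 1² = 1)
(-190083 + U) + E(-90) = (-190083 + 1) + (-47 - 90) = -190082 - 137 = -190219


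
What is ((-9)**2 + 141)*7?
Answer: 1554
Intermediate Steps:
((-9)**2 + 141)*7 = (81 + 141)*7 = 222*7 = 1554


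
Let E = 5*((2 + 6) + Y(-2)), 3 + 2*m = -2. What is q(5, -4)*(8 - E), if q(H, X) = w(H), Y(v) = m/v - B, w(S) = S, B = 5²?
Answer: 1735/4 ≈ 433.75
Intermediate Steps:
m = -5/2 (m = -3/2 + (½)*(-2) = -3/2 - 1 = -5/2 ≈ -2.5000)
B = 25
Y(v) = -25 - 5/(2*v) (Y(v) = -5/(2*v) - 1*25 = -5/(2*v) - 25 = -25 - 5/(2*v))
q(H, X) = H
E = -315/4 (E = 5*((2 + 6) + (-25 - 5/2/(-2))) = 5*(8 + (-25 - 5/2*(-½))) = 5*(8 + (-25 + 5/4)) = 5*(8 - 95/4) = 5*(-63/4) = -315/4 ≈ -78.750)
q(5, -4)*(8 - E) = 5*(8 - 1*(-315/4)) = 5*(8 + 315/4) = 5*(347/4) = 1735/4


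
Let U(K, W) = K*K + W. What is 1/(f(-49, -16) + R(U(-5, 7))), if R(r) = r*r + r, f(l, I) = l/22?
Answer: 22/23183 ≈ 0.00094897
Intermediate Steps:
f(l, I) = l/22 (f(l, I) = l*(1/22) = l/22)
U(K, W) = W + K² (U(K, W) = K² + W = W + K²)
R(r) = r + r² (R(r) = r² + r = r + r²)
1/(f(-49, -16) + R(U(-5, 7))) = 1/((1/22)*(-49) + (7 + (-5)²)*(1 + (7 + (-5)²))) = 1/(-49/22 + (7 + 25)*(1 + (7 + 25))) = 1/(-49/22 + 32*(1 + 32)) = 1/(-49/22 + 32*33) = 1/(-49/22 + 1056) = 1/(23183/22) = 22/23183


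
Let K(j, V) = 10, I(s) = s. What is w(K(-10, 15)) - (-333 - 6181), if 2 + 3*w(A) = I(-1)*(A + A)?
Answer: 19520/3 ≈ 6506.7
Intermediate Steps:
w(A) = -2/3 - 2*A/3 (w(A) = -2/3 + (-(A + A))/3 = -2/3 + (-2*A)/3 = -2/3 - 2*A/3)
w(K(-10, 15)) - (-333 - 6181) = (-2/3 - 2/3*10) - (-333 - 6181) = (-2/3 - 20/3) - 1*(-6514) = -22/3 + 6514 = 19520/3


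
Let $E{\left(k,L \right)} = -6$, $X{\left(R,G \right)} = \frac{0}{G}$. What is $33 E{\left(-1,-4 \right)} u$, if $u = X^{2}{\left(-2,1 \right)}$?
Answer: $0$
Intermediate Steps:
$X{\left(R,G \right)} = 0$
$u = 0$ ($u = 0^{2} = 0$)
$33 E{\left(-1,-4 \right)} u = 33 \left(-6\right) 0 = \left(-198\right) 0 = 0$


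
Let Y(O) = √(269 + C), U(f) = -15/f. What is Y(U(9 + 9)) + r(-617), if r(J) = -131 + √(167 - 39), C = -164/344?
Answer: -131 + 8*√2 + √1985998/86 ≈ -103.30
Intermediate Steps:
C = -41/86 (C = -164*1/344 = -41/86 ≈ -0.47674)
r(J) = -131 + 8*√2 (r(J) = -131 + √128 = -131 + 8*√2)
Y(O) = √1985998/86 (Y(O) = √(269 - 41/86) = √(23093/86) = √1985998/86)
Y(U(9 + 9)) + r(-617) = √1985998/86 + (-131 + 8*√2) = -131 + 8*√2 + √1985998/86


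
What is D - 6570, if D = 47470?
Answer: 40900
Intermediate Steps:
D - 6570 = 47470 - 6570 = 40900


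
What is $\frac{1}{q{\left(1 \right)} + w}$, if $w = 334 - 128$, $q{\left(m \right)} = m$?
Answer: $\frac{1}{207} \approx 0.0048309$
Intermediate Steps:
$w = 206$ ($w = 334 - 128 = 206$)
$\frac{1}{q{\left(1 \right)} + w} = \frac{1}{1 + 206} = \frac{1}{207}$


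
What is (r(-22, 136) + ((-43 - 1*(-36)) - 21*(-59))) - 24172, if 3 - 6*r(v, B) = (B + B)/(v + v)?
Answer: -1513939/66 ≈ -22938.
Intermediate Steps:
r(v, B) = 1/2 - B/(6*v) (r(v, B) = 1/2 - (B + B)/(6*(v + v)) = 1/2 - 2*B/(6*(2*v)) = 1/2 - 2*B*1/(2*v)/6 = 1/2 - B/(6*v))
(r(-22, 136) + ((-43 - 1*(-36)) - 21*(-59))) - 24172 = ((1/6)*(-1*136 + 3*(-22))/(-22) + ((-43 - 1*(-36)) - 21*(-59))) - 24172 = ((1/6)*(-1/22)*(-136 - 66) + ((-43 + 36) + 1239)) - 24172 = ((1/6)*(-1/22)*(-202) + (-7 + 1239)) - 24172 = (101/66 + 1232) - 24172 = 81413/66 - 24172 = -1513939/66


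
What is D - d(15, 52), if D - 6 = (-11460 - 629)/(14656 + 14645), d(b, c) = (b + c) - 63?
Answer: 46513/29301 ≈ 1.5874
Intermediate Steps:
d(b, c) = -63 + b + c
D = 163717/29301 (D = 6 + (-11460 - 629)/(14656 + 14645) = 6 - 12089/29301 = 163717/29301 ≈ 5.5874)
D - d(15, 52) = 163717/29301 - (-63 + 15 + 52) = 163717/29301 - 1*4 = 163717/29301 - 4 = 46513/29301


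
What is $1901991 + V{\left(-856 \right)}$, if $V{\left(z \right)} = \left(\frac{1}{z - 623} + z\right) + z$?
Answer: $\frac{2810512640}{1479} \approx 1.9003 \cdot 10^{6}$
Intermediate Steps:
$V{\left(z \right)} = \frac{1}{-623 + z} + 2 z$ ($V{\left(z \right)} = \left(\frac{1}{-623 + z} + z\right) + z = \left(z + \frac{1}{-623 + z}\right) + z = \frac{1}{-623 + z} + 2 z$)
$1901991 + V{\left(-856 \right)} = 1901991 + \frac{1 - -1066576 + 2 \left(-856\right)^{2}}{-623 - 856} = 1901991 + \frac{1 + 1066576 + 2 \cdot 732736}{-1479} = 1901991 - \frac{1 + 1066576 + 1465472}{1479} = 1901991 - \frac{2532049}{1479} = \frac{2810512640}{1479}$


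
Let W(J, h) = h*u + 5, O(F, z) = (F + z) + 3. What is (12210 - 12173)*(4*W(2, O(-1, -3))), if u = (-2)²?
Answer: 148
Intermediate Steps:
O(F, z) = 3 + F + z
u = 4
W(J, h) = 5 + 4*h (W(J, h) = h*4 + 5 = 4*h + 5 = 5 + 4*h)
(12210 - 12173)*(4*W(2, O(-1, -3))) = (12210 - 12173)*(4*(5 + 4*(3 - 1 - 3))) = 37*(4*(5 + 4*(-1))) = 37*(4*(5 - 4)) = 37*(4*1) = 37*4 = 148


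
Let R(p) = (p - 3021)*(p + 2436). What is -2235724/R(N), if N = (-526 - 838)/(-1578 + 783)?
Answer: 353258365275/1162950768176 ≈ 0.30376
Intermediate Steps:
N = 1364/795 (N = -1364/(-795) = -1364*(-1/795) = 1364/795 ≈ 1.7157)
R(p) = (-3021 + p)*(2436 + p)
-2235724/R(N) = -2235724/(-7359156 + (1364/795)**2 - 585*1364/795) = -2235724/(-7359156 + 1860496/632025 - 53196/53) = -2235724/(-4651803072704/632025) = -2235724*(-632025/4651803072704) = 353258365275/1162950768176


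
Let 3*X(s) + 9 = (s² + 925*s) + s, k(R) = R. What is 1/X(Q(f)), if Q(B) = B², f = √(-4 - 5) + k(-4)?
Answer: 991/30239362 + 1880*I/15119681 ≈ 3.2772e-5 + 0.00012434*I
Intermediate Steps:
f = -4 + 3*I (f = √(-4 - 5) - 4 = √(-9) - 4 = 3*I - 4 = -4 + 3*I ≈ -4.0 + 3.0*I)
X(s) = -3 + s²/3 + 926*s/3 (X(s) = -3 + ((s² + 925*s) + s)/3 = -3 + (s² + 926*s)/3 = -3 + (s²/3 + 926*s/3) = -3 + s²/3 + 926*s/3)
1/X(Q(f)) = 1/(-3 + ((-4 + 3*I)²)²/3 + 926*(-4 + 3*I)²/3) = 1/(-3 + (-4 + 3*I)⁴/3 + 926*(-4 + 3*I)²/3)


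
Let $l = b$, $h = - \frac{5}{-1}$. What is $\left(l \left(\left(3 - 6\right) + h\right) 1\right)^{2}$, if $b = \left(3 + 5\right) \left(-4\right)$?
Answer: $4096$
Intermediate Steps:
$b = -32$ ($b = 8 \left(-4\right) = -32$)
$h = 5$ ($h = \left(-5\right) \left(-1\right) = 5$)
$l = -32$
$\left(l \left(\left(3 - 6\right) + h\right) 1\right)^{2} = \left(- 32 \left(\left(3 - 6\right) + 5\right) 1\right)^{2} = \left(- 32 \left(-3 + 5\right) 1\right)^{2} = \left(- 32 \cdot 2 \cdot 1\right)^{2} = \left(\left(-32\right) 2\right)^{2} = \left(-64\right)^{2} = 4096$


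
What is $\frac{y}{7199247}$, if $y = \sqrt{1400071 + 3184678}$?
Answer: $\frac{\sqrt{4584749}}{7199247} \approx 0.00029742$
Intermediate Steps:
$y = \sqrt{4584749} \approx 2141.2$
$\frac{y}{7199247} = \frac{\sqrt{4584749}}{7199247}$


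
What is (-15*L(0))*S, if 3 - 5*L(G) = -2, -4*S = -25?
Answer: -375/4 ≈ -93.750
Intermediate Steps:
S = 25/4 (S = -¼*(-25) = 25/4 ≈ 6.2500)
L(G) = 1 (L(G) = ⅗ - ⅕*(-2) = ⅗ + ⅖ = 1)
(-15*L(0))*S = -15*1*(25/4) = -15*25/4 = -375/4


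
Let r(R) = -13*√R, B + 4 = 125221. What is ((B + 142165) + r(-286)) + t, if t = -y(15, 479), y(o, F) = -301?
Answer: 267683 - 13*I*√286 ≈ 2.6768e+5 - 219.85*I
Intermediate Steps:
B = 125217 (B = -4 + 125221 = 125217)
t = 301 (t = -1*(-301) = 301)
((B + 142165) + r(-286)) + t = ((125217 + 142165) - 13*I*√286) + 301 = (267382 - 13*I*√286) + 301 = 267683 - 13*I*√286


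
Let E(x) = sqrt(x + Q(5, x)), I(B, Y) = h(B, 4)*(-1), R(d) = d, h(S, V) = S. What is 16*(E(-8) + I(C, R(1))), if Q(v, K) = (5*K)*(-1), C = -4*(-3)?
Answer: -192 + 64*sqrt(2) ≈ -101.49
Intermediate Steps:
C = 12
Q(v, K) = -5*K
I(B, Y) = -B (I(B, Y) = B*(-1) = -B)
E(x) = 2*sqrt(-x) (E(x) = sqrt(x - 5*x) = sqrt(-4*x) = 2*sqrt(-x))
16*(E(-8) + I(C, R(1))) = 16*(2*sqrt(-1*(-8)) - 1*12) = 16*(2*sqrt(8) - 12) = 16*(2*(2*sqrt(2)) - 12) = 16*(4*sqrt(2) - 12) = 16*(-12 + 4*sqrt(2)) = -192 + 64*sqrt(2)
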